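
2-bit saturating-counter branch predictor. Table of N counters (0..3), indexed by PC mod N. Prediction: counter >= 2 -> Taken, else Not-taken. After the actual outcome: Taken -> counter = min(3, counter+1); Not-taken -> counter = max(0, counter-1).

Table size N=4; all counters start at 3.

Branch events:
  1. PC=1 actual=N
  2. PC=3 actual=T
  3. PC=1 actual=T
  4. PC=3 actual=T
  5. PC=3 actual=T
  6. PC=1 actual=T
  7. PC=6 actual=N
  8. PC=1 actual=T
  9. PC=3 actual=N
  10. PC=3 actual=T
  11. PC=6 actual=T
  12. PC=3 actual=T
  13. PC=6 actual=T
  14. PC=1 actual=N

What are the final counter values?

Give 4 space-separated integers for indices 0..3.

Ev 1: PC=1 idx=1 pred=T actual=N -> ctr[1]=2
Ev 2: PC=3 idx=3 pred=T actual=T -> ctr[3]=3
Ev 3: PC=1 idx=1 pred=T actual=T -> ctr[1]=3
Ev 4: PC=3 idx=3 pred=T actual=T -> ctr[3]=3
Ev 5: PC=3 idx=3 pred=T actual=T -> ctr[3]=3
Ev 6: PC=1 idx=1 pred=T actual=T -> ctr[1]=3
Ev 7: PC=6 idx=2 pred=T actual=N -> ctr[2]=2
Ev 8: PC=1 idx=1 pred=T actual=T -> ctr[1]=3
Ev 9: PC=3 idx=3 pred=T actual=N -> ctr[3]=2
Ev 10: PC=3 idx=3 pred=T actual=T -> ctr[3]=3
Ev 11: PC=6 idx=2 pred=T actual=T -> ctr[2]=3
Ev 12: PC=3 idx=3 pred=T actual=T -> ctr[3]=3
Ev 13: PC=6 idx=2 pred=T actual=T -> ctr[2]=3
Ev 14: PC=1 idx=1 pred=T actual=N -> ctr[1]=2

Answer: 3 2 3 3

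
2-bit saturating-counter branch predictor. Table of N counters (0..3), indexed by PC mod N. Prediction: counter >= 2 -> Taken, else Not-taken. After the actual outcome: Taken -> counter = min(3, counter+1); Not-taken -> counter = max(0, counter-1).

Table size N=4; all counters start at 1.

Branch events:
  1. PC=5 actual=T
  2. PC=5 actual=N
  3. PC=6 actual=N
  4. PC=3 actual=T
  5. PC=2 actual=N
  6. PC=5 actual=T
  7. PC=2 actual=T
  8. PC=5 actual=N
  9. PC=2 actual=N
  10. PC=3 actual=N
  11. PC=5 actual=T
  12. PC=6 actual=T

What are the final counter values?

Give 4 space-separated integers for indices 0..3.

Ev 1: PC=5 idx=1 pred=N actual=T -> ctr[1]=2
Ev 2: PC=5 idx=1 pred=T actual=N -> ctr[1]=1
Ev 3: PC=6 idx=2 pred=N actual=N -> ctr[2]=0
Ev 4: PC=3 idx=3 pred=N actual=T -> ctr[3]=2
Ev 5: PC=2 idx=2 pred=N actual=N -> ctr[2]=0
Ev 6: PC=5 idx=1 pred=N actual=T -> ctr[1]=2
Ev 7: PC=2 idx=2 pred=N actual=T -> ctr[2]=1
Ev 8: PC=5 idx=1 pred=T actual=N -> ctr[1]=1
Ev 9: PC=2 idx=2 pred=N actual=N -> ctr[2]=0
Ev 10: PC=3 idx=3 pred=T actual=N -> ctr[3]=1
Ev 11: PC=5 idx=1 pred=N actual=T -> ctr[1]=2
Ev 12: PC=6 idx=2 pred=N actual=T -> ctr[2]=1

Answer: 1 2 1 1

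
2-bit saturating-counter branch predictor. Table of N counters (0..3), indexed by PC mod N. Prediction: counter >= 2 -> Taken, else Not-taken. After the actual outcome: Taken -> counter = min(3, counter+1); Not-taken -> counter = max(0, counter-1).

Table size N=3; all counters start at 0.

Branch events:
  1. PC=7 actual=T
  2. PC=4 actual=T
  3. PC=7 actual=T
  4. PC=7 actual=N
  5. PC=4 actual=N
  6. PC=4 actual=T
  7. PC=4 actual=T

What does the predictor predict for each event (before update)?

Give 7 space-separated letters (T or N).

Ev 1: PC=7 idx=1 pred=N actual=T -> ctr[1]=1
Ev 2: PC=4 idx=1 pred=N actual=T -> ctr[1]=2
Ev 3: PC=7 idx=1 pred=T actual=T -> ctr[1]=3
Ev 4: PC=7 idx=1 pred=T actual=N -> ctr[1]=2
Ev 5: PC=4 idx=1 pred=T actual=N -> ctr[1]=1
Ev 6: PC=4 idx=1 pred=N actual=T -> ctr[1]=2
Ev 7: PC=4 idx=1 pred=T actual=T -> ctr[1]=3

Answer: N N T T T N T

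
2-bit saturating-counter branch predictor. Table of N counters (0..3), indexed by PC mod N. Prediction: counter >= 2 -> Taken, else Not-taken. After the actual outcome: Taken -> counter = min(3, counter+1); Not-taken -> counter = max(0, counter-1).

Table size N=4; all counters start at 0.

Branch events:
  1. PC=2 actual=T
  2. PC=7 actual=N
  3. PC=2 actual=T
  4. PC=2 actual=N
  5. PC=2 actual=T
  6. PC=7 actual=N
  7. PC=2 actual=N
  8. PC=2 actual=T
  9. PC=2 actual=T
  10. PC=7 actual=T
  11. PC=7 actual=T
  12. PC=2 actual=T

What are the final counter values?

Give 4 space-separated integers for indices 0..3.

Ev 1: PC=2 idx=2 pred=N actual=T -> ctr[2]=1
Ev 2: PC=7 idx=3 pred=N actual=N -> ctr[3]=0
Ev 3: PC=2 idx=2 pred=N actual=T -> ctr[2]=2
Ev 4: PC=2 idx=2 pred=T actual=N -> ctr[2]=1
Ev 5: PC=2 idx=2 pred=N actual=T -> ctr[2]=2
Ev 6: PC=7 idx=3 pred=N actual=N -> ctr[3]=0
Ev 7: PC=2 idx=2 pred=T actual=N -> ctr[2]=1
Ev 8: PC=2 idx=2 pred=N actual=T -> ctr[2]=2
Ev 9: PC=2 idx=2 pred=T actual=T -> ctr[2]=3
Ev 10: PC=7 idx=3 pred=N actual=T -> ctr[3]=1
Ev 11: PC=7 idx=3 pred=N actual=T -> ctr[3]=2
Ev 12: PC=2 idx=2 pred=T actual=T -> ctr[2]=3

Answer: 0 0 3 2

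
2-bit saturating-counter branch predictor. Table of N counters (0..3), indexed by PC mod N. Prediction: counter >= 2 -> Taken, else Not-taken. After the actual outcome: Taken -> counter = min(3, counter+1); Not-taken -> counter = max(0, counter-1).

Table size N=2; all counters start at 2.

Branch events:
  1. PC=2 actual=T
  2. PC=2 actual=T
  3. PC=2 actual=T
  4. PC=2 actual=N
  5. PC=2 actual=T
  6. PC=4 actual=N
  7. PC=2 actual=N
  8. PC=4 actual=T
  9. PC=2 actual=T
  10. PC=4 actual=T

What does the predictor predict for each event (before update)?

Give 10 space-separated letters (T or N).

Answer: T T T T T T T N T T

Derivation:
Ev 1: PC=2 idx=0 pred=T actual=T -> ctr[0]=3
Ev 2: PC=2 idx=0 pred=T actual=T -> ctr[0]=3
Ev 3: PC=2 idx=0 pred=T actual=T -> ctr[0]=3
Ev 4: PC=2 idx=0 pred=T actual=N -> ctr[0]=2
Ev 5: PC=2 idx=0 pred=T actual=T -> ctr[0]=3
Ev 6: PC=4 idx=0 pred=T actual=N -> ctr[0]=2
Ev 7: PC=2 idx=0 pred=T actual=N -> ctr[0]=1
Ev 8: PC=4 idx=0 pred=N actual=T -> ctr[0]=2
Ev 9: PC=2 idx=0 pred=T actual=T -> ctr[0]=3
Ev 10: PC=4 idx=0 pred=T actual=T -> ctr[0]=3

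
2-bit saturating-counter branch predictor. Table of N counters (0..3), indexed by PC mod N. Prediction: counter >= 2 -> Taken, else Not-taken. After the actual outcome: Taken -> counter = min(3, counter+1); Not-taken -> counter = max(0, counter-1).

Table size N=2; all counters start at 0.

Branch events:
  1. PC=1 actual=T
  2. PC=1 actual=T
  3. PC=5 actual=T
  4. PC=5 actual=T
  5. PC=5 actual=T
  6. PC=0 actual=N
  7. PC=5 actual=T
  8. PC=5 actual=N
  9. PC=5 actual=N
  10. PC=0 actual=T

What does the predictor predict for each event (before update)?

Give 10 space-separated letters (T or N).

Ev 1: PC=1 idx=1 pred=N actual=T -> ctr[1]=1
Ev 2: PC=1 idx=1 pred=N actual=T -> ctr[1]=2
Ev 3: PC=5 idx=1 pred=T actual=T -> ctr[1]=3
Ev 4: PC=5 idx=1 pred=T actual=T -> ctr[1]=3
Ev 5: PC=5 idx=1 pred=T actual=T -> ctr[1]=3
Ev 6: PC=0 idx=0 pred=N actual=N -> ctr[0]=0
Ev 7: PC=5 idx=1 pred=T actual=T -> ctr[1]=3
Ev 8: PC=5 idx=1 pred=T actual=N -> ctr[1]=2
Ev 9: PC=5 idx=1 pred=T actual=N -> ctr[1]=1
Ev 10: PC=0 idx=0 pred=N actual=T -> ctr[0]=1

Answer: N N T T T N T T T N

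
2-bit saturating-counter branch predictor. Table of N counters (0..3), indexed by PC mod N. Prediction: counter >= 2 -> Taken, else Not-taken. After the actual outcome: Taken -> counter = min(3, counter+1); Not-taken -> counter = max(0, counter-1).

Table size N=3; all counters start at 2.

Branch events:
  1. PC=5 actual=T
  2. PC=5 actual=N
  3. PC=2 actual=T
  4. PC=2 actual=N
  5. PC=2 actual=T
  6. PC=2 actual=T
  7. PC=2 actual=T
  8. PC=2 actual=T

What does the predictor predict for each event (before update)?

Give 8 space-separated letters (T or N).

Ev 1: PC=5 idx=2 pred=T actual=T -> ctr[2]=3
Ev 2: PC=5 idx=2 pred=T actual=N -> ctr[2]=2
Ev 3: PC=2 idx=2 pred=T actual=T -> ctr[2]=3
Ev 4: PC=2 idx=2 pred=T actual=N -> ctr[2]=2
Ev 5: PC=2 idx=2 pred=T actual=T -> ctr[2]=3
Ev 6: PC=2 idx=2 pred=T actual=T -> ctr[2]=3
Ev 7: PC=2 idx=2 pred=T actual=T -> ctr[2]=3
Ev 8: PC=2 idx=2 pred=T actual=T -> ctr[2]=3

Answer: T T T T T T T T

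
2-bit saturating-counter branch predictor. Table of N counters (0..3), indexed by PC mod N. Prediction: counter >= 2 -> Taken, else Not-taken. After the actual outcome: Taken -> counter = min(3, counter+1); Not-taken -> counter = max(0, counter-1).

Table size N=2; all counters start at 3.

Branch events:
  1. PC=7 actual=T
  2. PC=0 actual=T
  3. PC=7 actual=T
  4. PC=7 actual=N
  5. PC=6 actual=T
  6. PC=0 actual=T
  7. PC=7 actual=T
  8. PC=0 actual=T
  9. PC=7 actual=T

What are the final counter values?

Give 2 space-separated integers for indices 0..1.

Answer: 3 3

Derivation:
Ev 1: PC=7 idx=1 pred=T actual=T -> ctr[1]=3
Ev 2: PC=0 idx=0 pred=T actual=T -> ctr[0]=3
Ev 3: PC=7 idx=1 pred=T actual=T -> ctr[1]=3
Ev 4: PC=7 idx=1 pred=T actual=N -> ctr[1]=2
Ev 5: PC=6 idx=0 pred=T actual=T -> ctr[0]=3
Ev 6: PC=0 idx=0 pred=T actual=T -> ctr[0]=3
Ev 7: PC=7 idx=1 pred=T actual=T -> ctr[1]=3
Ev 8: PC=0 idx=0 pred=T actual=T -> ctr[0]=3
Ev 9: PC=7 idx=1 pred=T actual=T -> ctr[1]=3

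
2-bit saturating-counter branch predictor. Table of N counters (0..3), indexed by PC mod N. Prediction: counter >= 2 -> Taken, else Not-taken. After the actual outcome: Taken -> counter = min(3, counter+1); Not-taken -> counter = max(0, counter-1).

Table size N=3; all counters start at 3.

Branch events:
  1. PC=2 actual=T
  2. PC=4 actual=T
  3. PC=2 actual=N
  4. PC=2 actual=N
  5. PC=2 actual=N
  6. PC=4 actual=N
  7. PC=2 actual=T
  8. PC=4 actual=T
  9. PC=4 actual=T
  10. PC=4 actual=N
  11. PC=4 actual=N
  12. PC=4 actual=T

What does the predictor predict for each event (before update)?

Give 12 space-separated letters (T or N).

Answer: T T T T N T N T T T T N

Derivation:
Ev 1: PC=2 idx=2 pred=T actual=T -> ctr[2]=3
Ev 2: PC=4 idx=1 pred=T actual=T -> ctr[1]=3
Ev 3: PC=2 idx=2 pred=T actual=N -> ctr[2]=2
Ev 4: PC=2 idx=2 pred=T actual=N -> ctr[2]=1
Ev 5: PC=2 idx=2 pred=N actual=N -> ctr[2]=0
Ev 6: PC=4 idx=1 pred=T actual=N -> ctr[1]=2
Ev 7: PC=2 idx=2 pred=N actual=T -> ctr[2]=1
Ev 8: PC=4 idx=1 pred=T actual=T -> ctr[1]=3
Ev 9: PC=4 idx=1 pred=T actual=T -> ctr[1]=3
Ev 10: PC=4 idx=1 pred=T actual=N -> ctr[1]=2
Ev 11: PC=4 idx=1 pred=T actual=N -> ctr[1]=1
Ev 12: PC=4 idx=1 pred=N actual=T -> ctr[1]=2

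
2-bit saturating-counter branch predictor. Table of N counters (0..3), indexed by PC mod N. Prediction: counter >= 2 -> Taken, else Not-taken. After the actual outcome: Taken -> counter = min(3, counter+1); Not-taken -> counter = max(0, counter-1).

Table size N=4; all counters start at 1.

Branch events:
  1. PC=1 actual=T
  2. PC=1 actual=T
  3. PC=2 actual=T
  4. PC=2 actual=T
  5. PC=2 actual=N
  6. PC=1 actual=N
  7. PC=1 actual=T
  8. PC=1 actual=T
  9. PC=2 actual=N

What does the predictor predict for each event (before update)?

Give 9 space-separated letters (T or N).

Answer: N T N T T T T T T

Derivation:
Ev 1: PC=1 idx=1 pred=N actual=T -> ctr[1]=2
Ev 2: PC=1 idx=1 pred=T actual=T -> ctr[1]=3
Ev 3: PC=2 idx=2 pred=N actual=T -> ctr[2]=2
Ev 4: PC=2 idx=2 pred=T actual=T -> ctr[2]=3
Ev 5: PC=2 idx=2 pred=T actual=N -> ctr[2]=2
Ev 6: PC=1 idx=1 pred=T actual=N -> ctr[1]=2
Ev 7: PC=1 idx=1 pred=T actual=T -> ctr[1]=3
Ev 8: PC=1 idx=1 pred=T actual=T -> ctr[1]=3
Ev 9: PC=2 idx=2 pred=T actual=N -> ctr[2]=1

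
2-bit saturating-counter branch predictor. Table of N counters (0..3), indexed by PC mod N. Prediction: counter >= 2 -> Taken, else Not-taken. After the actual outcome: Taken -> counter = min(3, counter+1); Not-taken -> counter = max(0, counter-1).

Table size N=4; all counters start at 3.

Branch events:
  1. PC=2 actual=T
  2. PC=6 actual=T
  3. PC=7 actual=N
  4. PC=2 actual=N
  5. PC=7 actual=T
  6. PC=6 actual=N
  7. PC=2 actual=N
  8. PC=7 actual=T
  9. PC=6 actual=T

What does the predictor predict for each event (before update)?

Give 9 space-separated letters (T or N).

Ev 1: PC=2 idx=2 pred=T actual=T -> ctr[2]=3
Ev 2: PC=6 idx=2 pred=T actual=T -> ctr[2]=3
Ev 3: PC=7 idx=3 pred=T actual=N -> ctr[3]=2
Ev 4: PC=2 idx=2 pred=T actual=N -> ctr[2]=2
Ev 5: PC=7 idx=3 pred=T actual=T -> ctr[3]=3
Ev 6: PC=6 idx=2 pred=T actual=N -> ctr[2]=1
Ev 7: PC=2 idx=2 pred=N actual=N -> ctr[2]=0
Ev 8: PC=7 idx=3 pred=T actual=T -> ctr[3]=3
Ev 9: PC=6 idx=2 pred=N actual=T -> ctr[2]=1

Answer: T T T T T T N T N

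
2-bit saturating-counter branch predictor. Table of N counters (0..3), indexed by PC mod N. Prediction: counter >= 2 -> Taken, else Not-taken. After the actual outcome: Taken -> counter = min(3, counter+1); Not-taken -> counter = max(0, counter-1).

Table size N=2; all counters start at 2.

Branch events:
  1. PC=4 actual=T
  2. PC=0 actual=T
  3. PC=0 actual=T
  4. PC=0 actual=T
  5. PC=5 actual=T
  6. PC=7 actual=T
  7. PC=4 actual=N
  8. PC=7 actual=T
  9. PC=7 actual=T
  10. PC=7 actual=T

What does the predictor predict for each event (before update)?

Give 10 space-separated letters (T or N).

Answer: T T T T T T T T T T

Derivation:
Ev 1: PC=4 idx=0 pred=T actual=T -> ctr[0]=3
Ev 2: PC=0 idx=0 pred=T actual=T -> ctr[0]=3
Ev 3: PC=0 idx=0 pred=T actual=T -> ctr[0]=3
Ev 4: PC=0 idx=0 pred=T actual=T -> ctr[0]=3
Ev 5: PC=5 idx=1 pred=T actual=T -> ctr[1]=3
Ev 6: PC=7 idx=1 pred=T actual=T -> ctr[1]=3
Ev 7: PC=4 idx=0 pred=T actual=N -> ctr[0]=2
Ev 8: PC=7 idx=1 pred=T actual=T -> ctr[1]=3
Ev 9: PC=7 idx=1 pred=T actual=T -> ctr[1]=3
Ev 10: PC=7 idx=1 pred=T actual=T -> ctr[1]=3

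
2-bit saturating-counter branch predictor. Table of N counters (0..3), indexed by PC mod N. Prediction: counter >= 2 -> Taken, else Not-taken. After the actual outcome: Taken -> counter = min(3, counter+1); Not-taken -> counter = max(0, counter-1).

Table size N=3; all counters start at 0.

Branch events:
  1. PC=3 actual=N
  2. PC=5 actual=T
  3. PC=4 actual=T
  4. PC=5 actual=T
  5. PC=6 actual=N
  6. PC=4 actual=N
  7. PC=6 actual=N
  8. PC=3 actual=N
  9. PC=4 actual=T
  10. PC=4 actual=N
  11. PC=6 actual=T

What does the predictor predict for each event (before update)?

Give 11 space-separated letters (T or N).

Ev 1: PC=3 idx=0 pred=N actual=N -> ctr[0]=0
Ev 2: PC=5 idx=2 pred=N actual=T -> ctr[2]=1
Ev 3: PC=4 idx=1 pred=N actual=T -> ctr[1]=1
Ev 4: PC=5 idx=2 pred=N actual=T -> ctr[2]=2
Ev 5: PC=6 idx=0 pred=N actual=N -> ctr[0]=0
Ev 6: PC=4 idx=1 pred=N actual=N -> ctr[1]=0
Ev 7: PC=6 idx=0 pred=N actual=N -> ctr[0]=0
Ev 8: PC=3 idx=0 pred=N actual=N -> ctr[0]=0
Ev 9: PC=4 idx=1 pred=N actual=T -> ctr[1]=1
Ev 10: PC=4 idx=1 pred=N actual=N -> ctr[1]=0
Ev 11: PC=6 idx=0 pred=N actual=T -> ctr[0]=1

Answer: N N N N N N N N N N N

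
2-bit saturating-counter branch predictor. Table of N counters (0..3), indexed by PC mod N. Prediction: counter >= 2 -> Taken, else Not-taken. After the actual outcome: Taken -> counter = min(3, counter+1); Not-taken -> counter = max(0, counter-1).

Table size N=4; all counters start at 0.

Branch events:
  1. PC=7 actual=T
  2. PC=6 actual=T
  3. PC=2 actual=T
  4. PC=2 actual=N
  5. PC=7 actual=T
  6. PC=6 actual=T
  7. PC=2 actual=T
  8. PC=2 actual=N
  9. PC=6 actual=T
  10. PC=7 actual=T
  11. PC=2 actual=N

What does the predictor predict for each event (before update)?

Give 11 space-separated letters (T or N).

Ev 1: PC=7 idx=3 pred=N actual=T -> ctr[3]=1
Ev 2: PC=6 idx=2 pred=N actual=T -> ctr[2]=1
Ev 3: PC=2 idx=2 pred=N actual=T -> ctr[2]=2
Ev 4: PC=2 idx=2 pred=T actual=N -> ctr[2]=1
Ev 5: PC=7 idx=3 pred=N actual=T -> ctr[3]=2
Ev 6: PC=6 idx=2 pred=N actual=T -> ctr[2]=2
Ev 7: PC=2 idx=2 pred=T actual=T -> ctr[2]=3
Ev 8: PC=2 idx=2 pred=T actual=N -> ctr[2]=2
Ev 9: PC=6 idx=2 pred=T actual=T -> ctr[2]=3
Ev 10: PC=7 idx=3 pred=T actual=T -> ctr[3]=3
Ev 11: PC=2 idx=2 pred=T actual=N -> ctr[2]=2

Answer: N N N T N N T T T T T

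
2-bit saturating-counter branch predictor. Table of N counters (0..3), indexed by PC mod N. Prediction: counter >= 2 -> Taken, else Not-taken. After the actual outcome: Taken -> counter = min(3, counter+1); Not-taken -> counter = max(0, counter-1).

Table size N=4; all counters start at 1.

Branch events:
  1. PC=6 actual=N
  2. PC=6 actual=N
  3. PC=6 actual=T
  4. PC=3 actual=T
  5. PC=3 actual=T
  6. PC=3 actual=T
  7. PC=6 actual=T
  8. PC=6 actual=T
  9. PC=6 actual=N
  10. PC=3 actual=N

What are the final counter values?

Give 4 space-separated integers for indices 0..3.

Answer: 1 1 2 2

Derivation:
Ev 1: PC=6 idx=2 pred=N actual=N -> ctr[2]=0
Ev 2: PC=6 idx=2 pred=N actual=N -> ctr[2]=0
Ev 3: PC=6 idx=2 pred=N actual=T -> ctr[2]=1
Ev 4: PC=3 idx=3 pred=N actual=T -> ctr[3]=2
Ev 5: PC=3 idx=3 pred=T actual=T -> ctr[3]=3
Ev 6: PC=3 idx=3 pred=T actual=T -> ctr[3]=3
Ev 7: PC=6 idx=2 pred=N actual=T -> ctr[2]=2
Ev 8: PC=6 idx=2 pred=T actual=T -> ctr[2]=3
Ev 9: PC=6 idx=2 pred=T actual=N -> ctr[2]=2
Ev 10: PC=3 idx=3 pred=T actual=N -> ctr[3]=2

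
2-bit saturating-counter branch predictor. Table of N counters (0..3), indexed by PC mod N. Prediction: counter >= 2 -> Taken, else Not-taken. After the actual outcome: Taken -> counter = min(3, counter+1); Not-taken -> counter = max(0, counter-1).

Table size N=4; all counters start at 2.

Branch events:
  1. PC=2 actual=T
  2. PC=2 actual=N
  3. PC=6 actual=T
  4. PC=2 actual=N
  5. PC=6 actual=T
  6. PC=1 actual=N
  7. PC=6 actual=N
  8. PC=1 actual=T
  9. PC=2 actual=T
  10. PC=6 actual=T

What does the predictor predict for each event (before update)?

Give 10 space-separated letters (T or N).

Answer: T T T T T T T N T T

Derivation:
Ev 1: PC=2 idx=2 pred=T actual=T -> ctr[2]=3
Ev 2: PC=2 idx=2 pred=T actual=N -> ctr[2]=2
Ev 3: PC=6 idx=2 pred=T actual=T -> ctr[2]=3
Ev 4: PC=2 idx=2 pred=T actual=N -> ctr[2]=2
Ev 5: PC=6 idx=2 pred=T actual=T -> ctr[2]=3
Ev 6: PC=1 idx=1 pred=T actual=N -> ctr[1]=1
Ev 7: PC=6 idx=2 pred=T actual=N -> ctr[2]=2
Ev 8: PC=1 idx=1 pred=N actual=T -> ctr[1]=2
Ev 9: PC=2 idx=2 pred=T actual=T -> ctr[2]=3
Ev 10: PC=6 idx=2 pred=T actual=T -> ctr[2]=3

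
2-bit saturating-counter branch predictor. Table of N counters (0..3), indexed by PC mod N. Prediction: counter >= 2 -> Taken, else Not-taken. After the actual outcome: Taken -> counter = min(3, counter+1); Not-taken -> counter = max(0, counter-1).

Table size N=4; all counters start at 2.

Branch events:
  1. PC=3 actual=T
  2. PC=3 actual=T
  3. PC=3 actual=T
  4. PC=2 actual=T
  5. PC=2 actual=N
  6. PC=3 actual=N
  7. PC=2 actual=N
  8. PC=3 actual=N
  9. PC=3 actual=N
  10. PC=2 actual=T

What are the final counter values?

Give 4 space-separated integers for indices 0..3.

Answer: 2 2 2 0

Derivation:
Ev 1: PC=3 idx=3 pred=T actual=T -> ctr[3]=3
Ev 2: PC=3 idx=3 pred=T actual=T -> ctr[3]=3
Ev 3: PC=3 idx=3 pred=T actual=T -> ctr[3]=3
Ev 4: PC=2 idx=2 pred=T actual=T -> ctr[2]=3
Ev 5: PC=2 idx=2 pred=T actual=N -> ctr[2]=2
Ev 6: PC=3 idx=3 pred=T actual=N -> ctr[3]=2
Ev 7: PC=2 idx=2 pred=T actual=N -> ctr[2]=1
Ev 8: PC=3 idx=3 pred=T actual=N -> ctr[3]=1
Ev 9: PC=3 idx=3 pred=N actual=N -> ctr[3]=0
Ev 10: PC=2 idx=2 pred=N actual=T -> ctr[2]=2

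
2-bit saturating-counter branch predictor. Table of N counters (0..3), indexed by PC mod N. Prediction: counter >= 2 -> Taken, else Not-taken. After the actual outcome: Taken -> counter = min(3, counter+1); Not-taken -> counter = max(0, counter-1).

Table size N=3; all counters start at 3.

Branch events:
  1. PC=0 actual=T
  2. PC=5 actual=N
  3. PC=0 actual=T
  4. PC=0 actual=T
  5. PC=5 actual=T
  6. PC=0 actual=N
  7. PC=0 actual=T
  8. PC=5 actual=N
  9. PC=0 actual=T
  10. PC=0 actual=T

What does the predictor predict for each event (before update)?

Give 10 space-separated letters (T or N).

Ev 1: PC=0 idx=0 pred=T actual=T -> ctr[0]=3
Ev 2: PC=5 idx=2 pred=T actual=N -> ctr[2]=2
Ev 3: PC=0 idx=0 pred=T actual=T -> ctr[0]=3
Ev 4: PC=0 idx=0 pred=T actual=T -> ctr[0]=3
Ev 5: PC=5 idx=2 pred=T actual=T -> ctr[2]=3
Ev 6: PC=0 idx=0 pred=T actual=N -> ctr[0]=2
Ev 7: PC=0 idx=0 pred=T actual=T -> ctr[0]=3
Ev 8: PC=5 idx=2 pred=T actual=N -> ctr[2]=2
Ev 9: PC=0 idx=0 pred=T actual=T -> ctr[0]=3
Ev 10: PC=0 idx=0 pred=T actual=T -> ctr[0]=3

Answer: T T T T T T T T T T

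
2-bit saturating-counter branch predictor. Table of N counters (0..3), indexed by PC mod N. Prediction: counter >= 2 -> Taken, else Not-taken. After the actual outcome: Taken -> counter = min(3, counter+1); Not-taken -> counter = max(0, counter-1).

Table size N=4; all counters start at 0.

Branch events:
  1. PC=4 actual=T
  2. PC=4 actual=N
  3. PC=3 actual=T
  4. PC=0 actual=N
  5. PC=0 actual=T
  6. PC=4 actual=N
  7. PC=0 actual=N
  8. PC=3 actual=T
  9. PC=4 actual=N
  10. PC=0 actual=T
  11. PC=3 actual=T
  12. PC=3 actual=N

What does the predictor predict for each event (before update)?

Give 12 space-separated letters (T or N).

Answer: N N N N N N N N N N T T

Derivation:
Ev 1: PC=4 idx=0 pred=N actual=T -> ctr[0]=1
Ev 2: PC=4 idx=0 pred=N actual=N -> ctr[0]=0
Ev 3: PC=3 idx=3 pred=N actual=T -> ctr[3]=1
Ev 4: PC=0 idx=0 pred=N actual=N -> ctr[0]=0
Ev 5: PC=0 idx=0 pred=N actual=T -> ctr[0]=1
Ev 6: PC=4 idx=0 pred=N actual=N -> ctr[0]=0
Ev 7: PC=0 idx=0 pred=N actual=N -> ctr[0]=0
Ev 8: PC=3 idx=3 pred=N actual=T -> ctr[3]=2
Ev 9: PC=4 idx=0 pred=N actual=N -> ctr[0]=0
Ev 10: PC=0 idx=0 pred=N actual=T -> ctr[0]=1
Ev 11: PC=3 idx=3 pred=T actual=T -> ctr[3]=3
Ev 12: PC=3 idx=3 pred=T actual=N -> ctr[3]=2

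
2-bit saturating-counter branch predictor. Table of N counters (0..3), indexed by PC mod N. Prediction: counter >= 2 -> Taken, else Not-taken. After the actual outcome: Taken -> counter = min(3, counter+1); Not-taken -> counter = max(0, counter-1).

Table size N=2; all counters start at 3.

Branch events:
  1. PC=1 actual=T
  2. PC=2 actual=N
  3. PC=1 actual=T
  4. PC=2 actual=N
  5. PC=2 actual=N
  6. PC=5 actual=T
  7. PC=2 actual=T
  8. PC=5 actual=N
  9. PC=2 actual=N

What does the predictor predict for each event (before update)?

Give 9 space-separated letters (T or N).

Ev 1: PC=1 idx=1 pred=T actual=T -> ctr[1]=3
Ev 2: PC=2 idx=0 pred=T actual=N -> ctr[0]=2
Ev 3: PC=1 idx=1 pred=T actual=T -> ctr[1]=3
Ev 4: PC=2 idx=0 pred=T actual=N -> ctr[0]=1
Ev 5: PC=2 idx=0 pred=N actual=N -> ctr[0]=0
Ev 6: PC=5 idx=1 pred=T actual=T -> ctr[1]=3
Ev 7: PC=2 idx=0 pred=N actual=T -> ctr[0]=1
Ev 8: PC=5 idx=1 pred=T actual=N -> ctr[1]=2
Ev 9: PC=2 idx=0 pred=N actual=N -> ctr[0]=0

Answer: T T T T N T N T N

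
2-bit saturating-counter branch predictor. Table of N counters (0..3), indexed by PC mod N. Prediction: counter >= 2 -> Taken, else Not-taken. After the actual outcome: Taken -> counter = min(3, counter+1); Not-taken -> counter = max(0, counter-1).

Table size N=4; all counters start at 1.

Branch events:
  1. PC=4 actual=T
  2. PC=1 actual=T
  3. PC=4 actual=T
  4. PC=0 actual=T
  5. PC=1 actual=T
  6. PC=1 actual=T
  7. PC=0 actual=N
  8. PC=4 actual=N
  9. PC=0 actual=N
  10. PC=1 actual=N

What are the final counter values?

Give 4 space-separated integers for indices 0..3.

Answer: 0 2 1 1

Derivation:
Ev 1: PC=4 idx=0 pred=N actual=T -> ctr[0]=2
Ev 2: PC=1 idx=1 pred=N actual=T -> ctr[1]=2
Ev 3: PC=4 idx=0 pred=T actual=T -> ctr[0]=3
Ev 4: PC=0 idx=0 pred=T actual=T -> ctr[0]=3
Ev 5: PC=1 idx=1 pred=T actual=T -> ctr[1]=3
Ev 6: PC=1 idx=1 pred=T actual=T -> ctr[1]=3
Ev 7: PC=0 idx=0 pred=T actual=N -> ctr[0]=2
Ev 8: PC=4 idx=0 pred=T actual=N -> ctr[0]=1
Ev 9: PC=0 idx=0 pred=N actual=N -> ctr[0]=0
Ev 10: PC=1 idx=1 pred=T actual=N -> ctr[1]=2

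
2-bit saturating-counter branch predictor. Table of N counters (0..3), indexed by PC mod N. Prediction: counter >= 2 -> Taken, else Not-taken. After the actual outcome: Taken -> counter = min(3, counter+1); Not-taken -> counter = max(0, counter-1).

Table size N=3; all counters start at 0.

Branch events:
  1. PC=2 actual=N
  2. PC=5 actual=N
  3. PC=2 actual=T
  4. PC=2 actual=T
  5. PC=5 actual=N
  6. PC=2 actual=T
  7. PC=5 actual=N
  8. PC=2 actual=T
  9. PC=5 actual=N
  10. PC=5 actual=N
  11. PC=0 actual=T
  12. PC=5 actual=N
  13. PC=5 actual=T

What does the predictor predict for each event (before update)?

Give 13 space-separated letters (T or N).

Ev 1: PC=2 idx=2 pred=N actual=N -> ctr[2]=0
Ev 2: PC=5 idx=2 pred=N actual=N -> ctr[2]=0
Ev 3: PC=2 idx=2 pred=N actual=T -> ctr[2]=1
Ev 4: PC=2 idx=2 pred=N actual=T -> ctr[2]=2
Ev 5: PC=5 idx=2 pred=T actual=N -> ctr[2]=1
Ev 6: PC=2 idx=2 pred=N actual=T -> ctr[2]=2
Ev 7: PC=5 idx=2 pred=T actual=N -> ctr[2]=1
Ev 8: PC=2 idx=2 pred=N actual=T -> ctr[2]=2
Ev 9: PC=5 idx=2 pred=T actual=N -> ctr[2]=1
Ev 10: PC=5 idx=2 pred=N actual=N -> ctr[2]=0
Ev 11: PC=0 idx=0 pred=N actual=T -> ctr[0]=1
Ev 12: PC=5 idx=2 pred=N actual=N -> ctr[2]=0
Ev 13: PC=5 idx=2 pred=N actual=T -> ctr[2]=1

Answer: N N N N T N T N T N N N N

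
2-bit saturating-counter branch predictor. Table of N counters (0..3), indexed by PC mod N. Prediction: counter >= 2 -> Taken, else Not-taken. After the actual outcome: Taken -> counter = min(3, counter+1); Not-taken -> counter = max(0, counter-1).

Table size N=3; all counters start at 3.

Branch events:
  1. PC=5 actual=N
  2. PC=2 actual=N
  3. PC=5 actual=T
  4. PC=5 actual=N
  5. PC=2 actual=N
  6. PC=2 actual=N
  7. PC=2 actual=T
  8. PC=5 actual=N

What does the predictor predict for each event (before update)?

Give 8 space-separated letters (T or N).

Answer: T T N T N N N N

Derivation:
Ev 1: PC=5 idx=2 pred=T actual=N -> ctr[2]=2
Ev 2: PC=2 idx=2 pred=T actual=N -> ctr[2]=1
Ev 3: PC=5 idx=2 pred=N actual=T -> ctr[2]=2
Ev 4: PC=5 idx=2 pred=T actual=N -> ctr[2]=1
Ev 5: PC=2 idx=2 pred=N actual=N -> ctr[2]=0
Ev 6: PC=2 idx=2 pred=N actual=N -> ctr[2]=0
Ev 7: PC=2 idx=2 pred=N actual=T -> ctr[2]=1
Ev 8: PC=5 idx=2 pred=N actual=N -> ctr[2]=0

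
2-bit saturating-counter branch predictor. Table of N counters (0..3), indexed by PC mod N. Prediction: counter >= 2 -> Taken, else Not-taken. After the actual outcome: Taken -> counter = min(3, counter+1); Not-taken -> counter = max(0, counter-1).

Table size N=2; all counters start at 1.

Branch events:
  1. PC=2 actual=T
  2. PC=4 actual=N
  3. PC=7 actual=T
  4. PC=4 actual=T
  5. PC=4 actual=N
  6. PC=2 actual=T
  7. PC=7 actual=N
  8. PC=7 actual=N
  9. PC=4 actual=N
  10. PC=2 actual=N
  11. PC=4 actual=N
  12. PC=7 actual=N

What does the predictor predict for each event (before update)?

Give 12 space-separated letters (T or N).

Ev 1: PC=2 idx=0 pred=N actual=T -> ctr[0]=2
Ev 2: PC=4 idx=0 pred=T actual=N -> ctr[0]=1
Ev 3: PC=7 idx=1 pred=N actual=T -> ctr[1]=2
Ev 4: PC=4 idx=0 pred=N actual=T -> ctr[0]=2
Ev 5: PC=4 idx=0 pred=T actual=N -> ctr[0]=1
Ev 6: PC=2 idx=0 pred=N actual=T -> ctr[0]=2
Ev 7: PC=7 idx=1 pred=T actual=N -> ctr[1]=1
Ev 8: PC=7 idx=1 pred=N actual=N -> ctr[1]=0
Ev 9: PC=4 idx=0 pred=T actual=N -> ctr[0]=1
Ev 10: PC=2 idx=0 pred=N actual=N -> ctr[0]=0
Ev 11: PC=4 idx=0 pred=N actual=N -> ctr[0]=0
Ev 12: PC=7 idx=1 pred=N actual=N -> ctr[1]=0

Answer: N T N N T N T N T N N N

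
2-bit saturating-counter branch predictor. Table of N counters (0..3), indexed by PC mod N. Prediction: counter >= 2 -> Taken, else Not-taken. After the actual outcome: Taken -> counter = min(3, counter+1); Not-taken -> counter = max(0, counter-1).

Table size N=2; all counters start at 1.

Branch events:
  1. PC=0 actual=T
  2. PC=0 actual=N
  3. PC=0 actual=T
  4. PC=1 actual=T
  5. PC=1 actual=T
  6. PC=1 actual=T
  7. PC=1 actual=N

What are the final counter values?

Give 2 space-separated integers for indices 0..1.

Ev 1: PC=0 idx=0 pred=N actual=T -> ctr[0]=2
Ev 2: PC=0 idx=0 pred=T actual=N -> ctr[0]=1
Ev 3: PC=0 idx=0 pred=N actual=T -> ctr[0]=2
Ev 4: PC=1 idx=1 pred=N actual=T -> ctr[1]=2
Ev 5: PC=1 idx=1 pred=T actual=T -> ctr[1]=3
Ev 6: PC=1 idx=1 pred=T actual=T -> ctr[1]=3
Ev 7: PC=1 idx=1 pred=T actual=N -> ctr[1]=2

Answer: 2 2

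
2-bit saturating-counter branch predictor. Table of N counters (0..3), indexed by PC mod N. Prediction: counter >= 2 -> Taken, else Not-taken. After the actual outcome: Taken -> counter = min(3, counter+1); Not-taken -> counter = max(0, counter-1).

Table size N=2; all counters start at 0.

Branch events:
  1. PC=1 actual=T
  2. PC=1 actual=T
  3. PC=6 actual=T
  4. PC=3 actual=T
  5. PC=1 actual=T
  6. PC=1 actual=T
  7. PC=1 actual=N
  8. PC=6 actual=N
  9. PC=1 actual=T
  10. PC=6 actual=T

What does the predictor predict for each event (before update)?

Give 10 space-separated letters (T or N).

Ev 1: PC=1 idx=1 pred=N actual=T -> ctr[1]=1
Ev 2: PC=1 idx=1 pred=N actual=T -> ctr[1]=2
Ev 3: PC=6 idx=0 pred=N actual=T -> ctr[0]=1
Ev 4: PC=3 idx=1 pred=T actual=T -> ctr[1]=3
Ev 5: PC=1 idx=1 pred=T actual=T -> ctr[1]=3
Ev 6: PC=1 idx=1 pred=T actual=T -> ctr[1]=3
Ev 7: PC=1 idx=1 pred=T actual=N -> ctr[1]=2
Ev 8: PC=6 idx=0 pred=N actual=N -> ctr[0]=0
Ev 9: PC=1 idx=1 pred=T actual=T -> ctr[1]=3
Ev 10: PC=6 idx=0 pred=N actual=T -> ctr[0]=1

Answer: N N N T T T T N T N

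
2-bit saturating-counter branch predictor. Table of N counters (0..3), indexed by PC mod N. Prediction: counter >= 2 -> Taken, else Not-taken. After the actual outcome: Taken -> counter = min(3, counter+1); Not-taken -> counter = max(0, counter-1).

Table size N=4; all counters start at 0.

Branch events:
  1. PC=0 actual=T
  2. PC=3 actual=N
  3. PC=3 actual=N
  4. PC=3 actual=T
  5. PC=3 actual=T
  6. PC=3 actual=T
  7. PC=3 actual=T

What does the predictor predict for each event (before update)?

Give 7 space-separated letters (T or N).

Ev 1: PC=0 idx=0 pred=N actual=T -> ctr[0]=1
Ev 2: PC=3 idx=3 pred=N actual=N -> ctr[3]=0
Ev 3: PC=3 idx=3 pred=N actual=N -> ctr[3]=0
Ev 4: PC=3 idx=3 pred=N actual=T -> ctr[3]=1
Ev 5: PC=3 idx=3 pred=N actual=T -> ctr[3]=2
Ev 6: PC=3 idx=3 pred=T actual=T -> ctr[3]=3
Ev 7: PC=3 idx=3 pred=T actual=T -> ctr[3]=3

Answer: N N N N N T T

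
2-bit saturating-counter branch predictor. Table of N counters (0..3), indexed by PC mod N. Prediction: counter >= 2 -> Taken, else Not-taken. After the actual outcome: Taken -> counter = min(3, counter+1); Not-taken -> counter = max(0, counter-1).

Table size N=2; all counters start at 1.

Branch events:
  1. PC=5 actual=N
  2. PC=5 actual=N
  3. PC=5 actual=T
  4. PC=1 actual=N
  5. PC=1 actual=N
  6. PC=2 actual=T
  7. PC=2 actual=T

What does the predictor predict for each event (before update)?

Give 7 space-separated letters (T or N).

Ev 1: PC=5 idx=1 pred=N actual=N -> ctr[1]=0
Ev 2: PC=5 idx=1 pred=N actual=N -> ctr[1]=0
Ev 3: PC=5 idx=1 pred=N actual=T -> ctr[1]=1
Ev 4: PC=1 idx=1 pred=N actual=N -> ctr[1]=0
Ev 5: PC=1 idx=1 pred=N actual=N -> ctr[1]=0
Ev 6: PC=2 idx=0 pred=N actual=T -> ctr[0]=2
Ev 7: PC=2 idx=0 pred=T actual=T -> ctr[0]=3

Answer: N N N N N N T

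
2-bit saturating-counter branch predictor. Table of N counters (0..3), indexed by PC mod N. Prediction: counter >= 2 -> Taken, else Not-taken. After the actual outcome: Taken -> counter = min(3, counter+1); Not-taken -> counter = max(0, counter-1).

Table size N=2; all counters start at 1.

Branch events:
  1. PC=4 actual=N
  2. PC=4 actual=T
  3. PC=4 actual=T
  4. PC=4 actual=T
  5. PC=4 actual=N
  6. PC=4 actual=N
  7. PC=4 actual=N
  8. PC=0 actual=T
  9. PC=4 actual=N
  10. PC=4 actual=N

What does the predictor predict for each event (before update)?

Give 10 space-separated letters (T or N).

Answer: N N N T T T N N N N

Derivation:
Ev 1: PC=4 idx=0 pred=N actual=N -> ctr[0]=0
Ev 2: PC=4 idx=0 pred=N actual=T -> ctr[0]=1
Ev 3: PC=4 idx=0 pred=N actual=T -> ctr[0]=2
Ev 4: PC=4 idx=0 pred=T actual=T -> ctr[0]=3
Ev 5: PC=4 idx=0 pred=T actual=N -> ctr[0]=2
Ev 6: PC=4 idx=0 pred=T actual=N -> ctr[0]=1
Ev 7: PC=4 idx=0 pred=N actual=N -> ctr[0]=0
Ev 8: PC=0 idx=0 pred=N actual=T -> ctr[0]=1
Ev 9: PC=4 idx=0 pred=N actual=N -> ctr[0]=0
Ev 10: PC=4 idx=0 pred=N actual=N -> ctr[0]=0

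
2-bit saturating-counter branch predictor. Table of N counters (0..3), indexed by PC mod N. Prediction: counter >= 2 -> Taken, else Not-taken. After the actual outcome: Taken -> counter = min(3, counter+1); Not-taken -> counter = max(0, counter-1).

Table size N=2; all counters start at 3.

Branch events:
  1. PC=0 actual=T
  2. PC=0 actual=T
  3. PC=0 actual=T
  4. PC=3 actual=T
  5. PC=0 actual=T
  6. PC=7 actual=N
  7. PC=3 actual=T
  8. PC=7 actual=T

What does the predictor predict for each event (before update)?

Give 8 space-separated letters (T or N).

Ev 1: PC=0 idx=0 pred=T actual=T -> ctr[0]=3
Ev 2: PC=0 idx=0 pred=T actual=T -> ctr[0]=3
Ev 3: PC=0 idx=0 pred=T actual=T -> ctr[0]=3
Ev 4: PC=3 idx=1 pred=T actual=T -> ctr[1]=3
Ev 5: PC=0 idx=0 pred=T actual=T -> ctr[0]=3
Ev 6: PC=7 idx=1 pred=T actual=N -> ctr[1]=2
Ev 7: PC=3 idx=1 pred=T actual=T -> ctr[1]=3
Ev 8: PC=7 idx=1 pred=T actual=T -> ctr[1]=3

Answer: T T T T T T T T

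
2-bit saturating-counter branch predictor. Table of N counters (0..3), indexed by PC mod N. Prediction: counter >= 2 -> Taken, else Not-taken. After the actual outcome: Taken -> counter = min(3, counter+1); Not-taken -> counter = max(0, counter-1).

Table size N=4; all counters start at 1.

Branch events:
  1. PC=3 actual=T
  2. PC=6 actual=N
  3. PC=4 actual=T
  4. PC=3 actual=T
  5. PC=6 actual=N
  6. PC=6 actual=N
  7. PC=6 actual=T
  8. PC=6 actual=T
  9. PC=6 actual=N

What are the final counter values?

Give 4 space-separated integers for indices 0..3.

Answer: 2 1 1 3

Derivation:
Ev 1: PC=3 idx=3 pred=N actual=T -> ctr[3]=2
Ev 2: PC=6 idx=2 pred=N actual=N -> ctr[2]=0
Ev 3: PC=4 idx=0 pred=N actual=T -> ctr[0]=2
Ev 4: PC=3 idx=3 pred=T actual=T -> ctr[3]=3
Ev 5: PC=6 idx=2 pred=N actual=N -> ctr[2]=0
Ev 6: PC=6 idx=2 pred=N actual=N -> ctr[2]=0
Ev 7: PC=6 idx=2 pred=N actual=T -> ctr[2]=1
Ev 8: PC=6 idx=2 pred=N actual=T -> ctr[2]=2
Ev 9: PC=6 idx=2 pred=T actual=N -> ctr[2]=1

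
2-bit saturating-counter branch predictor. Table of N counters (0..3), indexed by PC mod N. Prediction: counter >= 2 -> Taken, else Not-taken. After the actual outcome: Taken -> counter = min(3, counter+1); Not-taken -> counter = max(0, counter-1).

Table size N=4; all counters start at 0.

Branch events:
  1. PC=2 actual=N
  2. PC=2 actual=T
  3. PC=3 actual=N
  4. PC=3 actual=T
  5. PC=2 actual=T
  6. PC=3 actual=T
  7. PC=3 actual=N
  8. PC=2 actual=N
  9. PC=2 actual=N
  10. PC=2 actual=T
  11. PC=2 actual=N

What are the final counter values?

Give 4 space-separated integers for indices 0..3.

Answer: 0 0 0 1

Derivation:
Ev 1: PC=2 idx=2 pred=N actual=N -> ctr[2]=0
Ev 2: PC=2 idx=2 pred=N actual=T -> ctr[2]=1
Ev 3: PC=3 idx=3 pred=N actual=N -> ctr[3]=0
Ev 4: PC=3 idx=3 pred=N actual=T -> ctr[3]=1
Ev 5: PC=2 idx=2 pred=N actual=T -> ctr[2]=2
Ev 6: PC=3 idx=3 pred=N actual=T -> ctr[3]=2
Ev 7: PC=3 idx=3 pred=T actual=N -> ctr[3]=1
Ev 8: PC=2 idx=2 pred=T actual=N -> ctr[2]=1
Ev 9: PC=2 idx=2 pred=N actual=N -> ctr[2]=0
Ev 10: PC=2 idx=2 pred=N actual=T -> ctr[2]=1
Ev 11: PC=2 idx=2 pred=N actual=N -> ctr[2]=0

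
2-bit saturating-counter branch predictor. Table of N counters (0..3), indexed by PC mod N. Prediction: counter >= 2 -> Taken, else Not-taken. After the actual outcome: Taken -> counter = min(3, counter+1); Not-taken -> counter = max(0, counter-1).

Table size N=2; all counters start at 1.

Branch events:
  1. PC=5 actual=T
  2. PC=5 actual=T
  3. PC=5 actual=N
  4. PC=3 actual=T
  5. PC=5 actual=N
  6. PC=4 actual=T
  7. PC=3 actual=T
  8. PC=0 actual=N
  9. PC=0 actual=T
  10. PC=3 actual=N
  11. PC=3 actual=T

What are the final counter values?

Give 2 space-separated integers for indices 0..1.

Ev 1: PC=5 idx=1 pred=N actual=T -> ctr[1]=2
Ev 2: PC=5 idx=1 pred=T actual=T -> ctr[1]=3
Ev 3: PC=5 idx=1 pred=T actual=N -> ctr[1]=2
Ev 4: PC=3 idx=1 pred=T actual=T -> ctr[1]=3
Ev 5: PC=5 idx=1 pred=T actual=N -> ctr[1]=2
Ev 6: PC=4 idx=0 pred=N actual=T -> ctr[0]=2
Ev 7: PC=3 idx=1 pred=T actual=T -> ctr[1]=3
Ev 8: PC=0 idx=0 pred=T actual=N -> ctr[0]=1
Ev 9: PC=0 idx=0 pred=N actual=T -> ctr[0]=2
Ev 10: PC=3 idx=1 pred=T actual=N -> ctr[1]=2
Ev 11: PC=3 idx=1 pred=T actual=T -> ctr[1]=3

Answer: 2 3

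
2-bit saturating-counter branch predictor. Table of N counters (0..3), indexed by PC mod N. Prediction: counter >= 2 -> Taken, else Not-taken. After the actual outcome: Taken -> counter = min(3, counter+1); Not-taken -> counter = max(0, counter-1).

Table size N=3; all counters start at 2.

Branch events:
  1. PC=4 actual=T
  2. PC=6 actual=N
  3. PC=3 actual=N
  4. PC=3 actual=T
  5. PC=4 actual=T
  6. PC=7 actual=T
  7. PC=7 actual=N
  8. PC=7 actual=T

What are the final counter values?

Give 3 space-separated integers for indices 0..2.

Ev 1: PC=4 idx=1 pred=T actual=T -> ctr[1]=3
Ev 2: PC=6 idx=0 pred=T actual=N -> ctr[0]=1
Ev 3: PC=3 idx=0 pred=N actual=N -> ctr[0]=0
Ev 4: PC=3 idx=0 pred=N actual=T -> ctr[0]=1
Ev 5: PC=4 idx=1 pred=T actual=T -> ctr[1]=3
Ev 6: PC=7 idx=1 pred=T actual=T -> ctr[1]=3
Ev 7: PC=7 idx=1 pred=T actual=N -> ctr[1]=2
Ev 8: PC=7 idx=1 pred=T actual=T -> ctr[1]=3

Answer: 1 3 2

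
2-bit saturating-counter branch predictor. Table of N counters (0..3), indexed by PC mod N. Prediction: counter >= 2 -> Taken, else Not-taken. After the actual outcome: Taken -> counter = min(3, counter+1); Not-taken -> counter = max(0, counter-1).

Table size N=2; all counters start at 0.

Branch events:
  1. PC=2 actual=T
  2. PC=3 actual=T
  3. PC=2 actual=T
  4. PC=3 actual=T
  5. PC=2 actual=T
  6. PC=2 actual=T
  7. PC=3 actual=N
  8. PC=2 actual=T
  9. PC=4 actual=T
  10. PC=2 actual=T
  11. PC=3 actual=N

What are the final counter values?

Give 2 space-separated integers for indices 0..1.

Ev 1: PC=2 idx=0 pred=N actual=T -> ctr[0]=1
Ev 2: PC=3 idx=1 pred=N actual=T -> ctr[1]=1
Ev 3: PC=2 idx=0 pred=N actual=T -> ctr[0]=2
Ev 4: PC=3 idx=1 pred=N actual=T -> ctr[1]=2
Ev 5: PC=2 idx=0 pred=T actual=T -> ctr[0]=3
Ev 6: PC=2 idx=0 pred=T actual=T -> ctr[0]=3
Ev 7: PC=3 idx=1 pred=T actual=N -> ctr[1]=1
Ev 8: PC=2 idx=0 pred=T actual=T -> ctr[0]=3
Ev 9: PC=4 idx=0 pred=T actual=T -> ctr[0]=3
Ev 10: PC=2 idx=0 pred=T actual=T -> ctr[0]=3
Ev 11: PC=3 idx=1 pred=N actual=N -> ctr[1]=0

Answer: 3 0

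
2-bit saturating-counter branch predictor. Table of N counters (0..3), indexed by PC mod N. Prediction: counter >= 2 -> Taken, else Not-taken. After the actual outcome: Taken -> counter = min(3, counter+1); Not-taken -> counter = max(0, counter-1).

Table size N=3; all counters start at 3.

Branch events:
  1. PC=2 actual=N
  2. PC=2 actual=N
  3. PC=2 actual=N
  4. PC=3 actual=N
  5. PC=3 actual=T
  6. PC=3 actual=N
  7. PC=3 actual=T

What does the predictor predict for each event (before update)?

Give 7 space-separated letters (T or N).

Ev 1: PC=2 idx=2 pred=T actual=N -> ctr[2]=2
Ev 2: PC=2 idx=2 pred=T actual=N -> ctr[2]=1
Ev 3: PC=2 idx=2 pred=N actual=N -> ctr[2]=0
Ev 4: PC=3 idx=0 pred=T actual=N -> ctr[0]=2
Ev 5: PC=3 idx=0 pred=T actual=T -> ctr[0]=3
Ev 6: PC=3 idx=0 pred=T actual=N -> ctr[0]=2
Ev 7: PC=3 idx=0 pred=T actual=T -> ctr[0]=3

Answer: T T N T T T T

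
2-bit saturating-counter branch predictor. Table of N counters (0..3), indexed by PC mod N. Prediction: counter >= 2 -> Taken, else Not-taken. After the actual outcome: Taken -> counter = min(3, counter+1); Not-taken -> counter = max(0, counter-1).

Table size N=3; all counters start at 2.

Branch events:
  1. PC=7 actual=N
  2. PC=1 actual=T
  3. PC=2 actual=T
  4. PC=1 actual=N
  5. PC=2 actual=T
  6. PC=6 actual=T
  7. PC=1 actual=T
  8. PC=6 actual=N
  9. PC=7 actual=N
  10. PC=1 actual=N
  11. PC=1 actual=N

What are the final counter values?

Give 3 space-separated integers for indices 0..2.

Answer: 2 0 3

Derivation:
Ev 1: PC=7 idx=1 pred=T actual=N -> ctr[1]=1
Ev 2: PC=1 idx=1 pred=N actual=T -> ctr[1]=2
Ev 3: PC=2 idx=2 pred=T actual=T -> ctr[2]=3
Ev 4: PC=1 idx=1 pred=T actual=N -> ctr[1]=1
Ev 5: PC=2 idx=2 pred=T actual=T -> ctr[2]=3
Ev 6: PC=6 idx=0 pred=T actual=T -> ctr[0]=3
Ev 7: PC=1 idx=1 pred=N actual=T -> ctr[1]=2
Ev 8: PC=6 idx=0 pred=T actual=N -> ctr[0]=2
Ev 9: PC=7 idx=1 pred=T actual=N -> ctr[1]=1
Ev 10: PC=1 idx=1 pred=N actual=N -> ctr[1]=0
Ev 11: PC=1 idx=1 pred=N actual=N -> ctr[1]=0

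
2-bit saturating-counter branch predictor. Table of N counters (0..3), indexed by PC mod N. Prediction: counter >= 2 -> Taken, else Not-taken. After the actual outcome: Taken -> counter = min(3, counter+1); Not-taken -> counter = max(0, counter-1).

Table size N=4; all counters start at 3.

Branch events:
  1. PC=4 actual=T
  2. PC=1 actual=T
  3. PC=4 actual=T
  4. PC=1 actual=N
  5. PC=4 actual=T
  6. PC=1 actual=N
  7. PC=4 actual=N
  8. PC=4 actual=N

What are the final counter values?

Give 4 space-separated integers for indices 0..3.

Ev 1: PC=4 idx=0 pred=T actual=T -> ctr[0]=3
Ev 2: PC=1 idx=1 pred=T actual=T -> ctr[1]=3
Ev 3: PC=4 idx=0 pred=T actual=T -> ctr[0]=3
Ev 4: PC=1 idx=1 pred=T actual=N -> ctr[1]=2
Ev 5: PC=4 idx=0 pred=T actual=T -> ctr[0]=3
Ev 6: PC=1 idx=1 pred=T actual=N -> ctr[1]=1
Ev 7: PC=4 idx=0 pred=T actual=N -> ctr[0]=2
Ev 8: PC=4 idx=0 pred=T actual=N -> ctr[0]=1

Answer: 1 1 3 3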